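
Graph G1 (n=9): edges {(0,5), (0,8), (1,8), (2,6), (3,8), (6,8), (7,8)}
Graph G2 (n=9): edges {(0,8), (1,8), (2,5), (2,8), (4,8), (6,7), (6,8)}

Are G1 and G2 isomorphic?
Yes, isomorphic

The graphs are isomorphic.
One valid mapping φ: V(G1) → V(G2): 0→6, 1→0, 2→5, 3→4, 4→3, 5→7, 6→2, 7→1, 8→8

Verify φ preserves adjacency — for each edge of G1, its image is an edge of G2:
  (0,5) → (φ(0),φ(5)) = (6,7) ∈ E(G2) ✓
  (0,8) → (φ(0),φ(8)) = (6,8) ∈ E(G2) ✓
  (1,8) → (φ(1),φ(8)) = (0,8) ∈ E(G2) ✓
  (2,6) → (φ(2),φ(6)) = (2,5) ∈ E(G2) ✓
  (3,8) → (φ(3),φ(8)) = (4,8) ∈ E(G2) ✓
  (6,8) → (φ(6),φ(8)) = (2,8) ∈ E(G2) ✓
  (7,8) → (φ(7),φ(8)) = (1,8) ∈ E(G2) ✓
All 7 edges of G1 map to edges of G2, and |E(G1)| = |E(G2)| = 7, so φ is a bijection on edges as well as vertices. Hence G1 ≅ G2.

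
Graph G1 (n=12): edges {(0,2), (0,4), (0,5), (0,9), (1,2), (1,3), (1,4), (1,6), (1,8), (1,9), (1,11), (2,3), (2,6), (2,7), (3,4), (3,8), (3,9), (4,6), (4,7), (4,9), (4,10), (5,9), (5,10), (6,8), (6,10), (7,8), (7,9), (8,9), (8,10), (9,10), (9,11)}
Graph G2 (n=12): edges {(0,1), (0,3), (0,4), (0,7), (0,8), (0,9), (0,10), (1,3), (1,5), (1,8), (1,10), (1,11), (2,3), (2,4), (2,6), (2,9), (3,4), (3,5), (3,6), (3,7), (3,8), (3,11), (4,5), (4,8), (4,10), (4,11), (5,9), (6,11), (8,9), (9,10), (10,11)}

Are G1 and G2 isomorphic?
Yes, isomorphic

The graphs are isomorphic.
One valid mapping φ: V(G1) → V(G2): 0→2, 1→0, 2→9, 3→8, 4→4, 5→6, 6→10, 7→5, 8→1, 9→3, 10→11, 11→7

Verify φ preserves adjacency — for each edge of G1, its image is an edge of G2:
  (0,2) → (φ(0),φ(2)) = (2,9) ∈ E(G2) ✓
  (0,4) → (φ(0),φ(4)) = (2,4) ∈ E(G2) ✓
  (0,5) → (φ(0),φ(5)) = (2,6) ∈ E(G2) ✓
  (0,9) → (φ(0),φ(9)) = (2,3) ∈ E(G2) ✓
  (1,2) → (φ(1),φ(2)) = (0,9) ∈ E(G2) ✓
  (1,3) → (φ(1),φ(3)) = (0,8) ∈ E(G2) ✓
  (1,4) → (φ(1),φ(4)) = (0,4) ∈ E(G2) ✓
  (1,6) → (φ(1),φ(6)) = (0,10) ∈ E(G2) ✓
  (1,8) → (φ(1),φ(8)) = (0,1) ∈ E(G2) ✓
  (1,9) → (φ(1),φ(9)) = (0,3) ∈ E(G2) ✓
  (1,11) → (φ(1),φ(11)) = (0,7) ∈ E(G2) ✓
  (2,3) → (φ(2),φ(3)) = (8,9) ∈ E(G2) ✓
  (2,6) → (φ(2),φ(6)) = (9,10) ∈ E(G2) ✓
  (2,7) → (φ(2),φ(7)) = (5,9) ∈ E(G2) ✓
  (3,4) → (φ(3),φ(4)) = (4,8) ∈ E(G2) ✓
  (3,8) → (φ(3),φ(8)) = (1,8) ∈ E(G2) ✓
  (3,9) → (φ(3),φ(9)) = (3,8) ∈ E(G2) ✓
  (4,6) → (φ(4),φ(6)) = (4,10) ∈ E(G2) ✓
  (4,7) → (φ(4),φ(7)) = (4,5) ∈ E(G2) ✓
  (4,9) → (φ(4),φ(9)) = (3,4) ∈ E(G2) ✓
  (4,10) → (φ(4),φ(10)) = (4,11) ∈ E(G2) ✓
  (5,9) → (φ(5),φ(9)) = (3,6) ∈ E(G2) ✓
  (5,10) → (φ(5),φ(10)) = (6,11) ∈ E(G2) ✓
  (6,8) → (φ(6),φ(8)) = (1,10) ∈ E(G2) ✓
  (6,10) → (φ(6),φ(10)) = (10,11) ∈ E(G2) ✓
  (7,8) → (φ(7),φ(8)) = (1,5) ∈ E(G2) ✓
  (7,9) → (φ(7),φ(9)) = (3,5) ∈ E(G2) ✓
  (8,9) → (φ(8),φ(9)) = (1,3) ∈ E(G2) ✓
  (8,10) → (φ(8),φ(10)) = (1,11) ∈ E(G2) ✓
  (9,10) → (φ(9),φ(10)) = (3,11) ∈ E(G2) ✓
  (9,11) → (φ(9),φ(11)) = (3,7) ∈ E(G2) ✓
All 31 edges of G1 map to edges of G2, and |E(G1)| = |E(G2)| = 31, so φ is a bijection on edges as well as vertices. Hence G1 ≅ G2.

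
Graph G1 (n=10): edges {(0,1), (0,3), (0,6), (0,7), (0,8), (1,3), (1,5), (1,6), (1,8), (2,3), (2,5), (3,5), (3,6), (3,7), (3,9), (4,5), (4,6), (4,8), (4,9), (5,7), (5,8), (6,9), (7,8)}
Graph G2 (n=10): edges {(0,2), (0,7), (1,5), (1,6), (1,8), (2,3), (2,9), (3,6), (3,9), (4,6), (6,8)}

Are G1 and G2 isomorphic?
No, not isomorphic

The graphs are NOT isomorphic.

Degrees in G1: deg(0)=5, deg(1)=5, deg(2)=2, deg(3)=7, deg(4)=4, deg(5)=6, deg(6)=5, deg(7)=4, deg(8)=5, deg(9)=3.
Sorted degree sequence of G1: [7, 6, 5, 5, 5, 5, 4, 4, 3, 2].
Degrees in G2: deg(0)=2, deg(1)=3, deg(2)=3, deg(3)=3, deg(4)=1, deg(5)=1, deg(6)=4, deg(7)=1, deg(8)=2, deg(9)=2.
Sorted degree sequence of G2: [4, 3, 3, 3, 2, 2, 2, 1, 1, 1].
The (sorted) degree sequence is an isomorphism invariant, so since G1 and G2 have different degree sequences they cannot be isomorphic.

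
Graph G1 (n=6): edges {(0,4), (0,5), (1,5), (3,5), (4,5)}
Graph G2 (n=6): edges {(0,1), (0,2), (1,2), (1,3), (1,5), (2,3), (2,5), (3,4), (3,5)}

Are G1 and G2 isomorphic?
No, not isomorphic

The graphs are NOT isomorphic.

Connected components of G1: 2 component(s) with vertex sets [[2], [0, 1, 3, 4, 5]], sizes [1, 5].
Connected components of G2: 1 component(s) with vertex sets [[0, 1, 2, 3, 4, 5]], sizes [6].
The number of connected components (and the multiset of component sizes) is an isomorphism invariant — an isomorphism maps each component of G1 bijectively onto a component of G2. Since G1 has 2 component(s) and G2 has 1, they cannot be isomorphic.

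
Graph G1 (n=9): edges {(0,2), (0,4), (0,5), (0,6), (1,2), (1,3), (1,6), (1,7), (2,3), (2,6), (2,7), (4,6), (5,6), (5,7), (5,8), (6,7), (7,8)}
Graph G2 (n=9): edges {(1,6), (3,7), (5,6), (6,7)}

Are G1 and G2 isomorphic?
No, not isomorphic

The graphs are NOT isomorphic.

Connected components of G1: 1 component(s) with vertex sets [[0, 1, 2, 3, 4, 5, 6, 7, 8]], sizes [9].
Connected components of G2: 5 component(s) with vertex sets [[0], [2], [4], [8], [1, 3, 5, 6, 7]], sizes [1, 1, 1, 1, 5].
The number of connected components (and the multiset of component sizes) is an isomorphism invariant — an isomorphism maps each component of G1 bijectively onto a component of G2. Since G1 has 1 component(s) and G2 has 5, they cannot be isomorphic.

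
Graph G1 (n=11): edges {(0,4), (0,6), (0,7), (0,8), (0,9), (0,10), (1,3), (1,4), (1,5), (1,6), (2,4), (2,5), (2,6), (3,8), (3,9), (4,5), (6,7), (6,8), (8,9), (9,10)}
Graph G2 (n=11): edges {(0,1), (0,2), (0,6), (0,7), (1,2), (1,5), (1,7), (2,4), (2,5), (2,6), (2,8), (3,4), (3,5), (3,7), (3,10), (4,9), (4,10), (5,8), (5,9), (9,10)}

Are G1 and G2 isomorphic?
Yes, isomorphic

The graphs are isomorphic.
One valid mapping φ: V(G1) → V(G2): 0→2, 1→3, 2→9, 3→7, 4→4, 5→10, 6→5, 7→8, 8→1, 9→0, 10→6

Verify φ preserves adjacency — for each edge of G1, its image is an edge of G2:
  (0,4) → (φ(0),φ(4)) = (2,4) ∈ E(G2) ✓
  (0,6) → (φ(0),φ(6)) = (2,5) ∈ E(G2) ✓
  (0,7) → (φ(0),φ(7)) = (2,8) ∈ E(G2) ✓
  (0,8) → (φ(0),φ(8)) = (1,2) ∈ E(G2) ✓
  (0,9) → (φ(0),φ(9)) = (0,2) ∈ E(G2) ✓
  (0,10) → (φ(0),φ(10)) = (2,6) ∈ E(G2) ✓
  (1,3) → (φ(1),φ(3)) = (3,7) ∈ E(G2) ✓
  (1,4) → (φ(1),φ(4)) = (3,4) ∈ E(G2) ✓
  (1,5) → (φ(1),φ(5)) = (3,10) ∈ E(G2) ✓
  (1,6) → (φ(1),φ(6)) = (3,5) ∈ E(G2) ✓
  (2,4) → (φ(2),φ(4)) = (4,9) ∈ E(G2) ✓
  (2,5) → (φ(2),φ(5)) = (9,10) ∈ E(G2) ✓
  (2,6) → (φ(2),φ(6)) = (5,9) ∈ E(G2) ✓
  (3,8) → (φ(3),φ(8)) = (1,7) ∈ E(G2) ✓
  (3,9) → (φ(3),φ(9)) = (0,7) ∈ E(G2) ✓
  (4,5) → (φ(4),φ(5)) = (4,10) ∈ E(G2) ✓
  (6,7) → (φ(6),φ(7)) = (5,8) ∈ E(G2) ✓
  (6,8) → (φ(6),φ(8)) = (1,5) ∈ E(G2) ✓
  (8,9) → (φ(8),φ(9)) = (0,1) ∈ E(G2) ✓
  (9,10) → (φ(9),φ(10)) = (0,6) ∈ E(G2) ✓
All 20 edges of G1 map to edges of G2, and |E(G1)| = |E(G2)| = 20, so φ is a bijection on edges as well as vertices. Hence G1 ≅ G2.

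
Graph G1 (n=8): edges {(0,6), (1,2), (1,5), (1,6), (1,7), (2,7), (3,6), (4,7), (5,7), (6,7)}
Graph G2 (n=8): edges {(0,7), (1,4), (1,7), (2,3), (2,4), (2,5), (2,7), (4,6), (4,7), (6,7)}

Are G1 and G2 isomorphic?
Yes, isomorphic

The graphs are isomorphic.
One valid mapping φ: V(G1) → V(G2): 0→5, 1→4, 2→6, 3→3, 4→0, 5→1, 6→2, 7→7

Verify φ preserves adjacency — for each edge of G1, its image is an edge of G2:
  (0,6) → (φ(0),φ(6)) = (2,5) ∈ E(G2) ✓
  (1,2) → (φ(1),φ(2)) = (4,6) ∈ E(G2) ✓
  (1,5) → (φ(1),φ(5)) = (1,4) ∈ E(G2) ✓
  (1,6) → (φ(1),φ(6)) = (2,4) ∈ E(G2) ✓
  (1,7) → (φ(1),φ(7)) = (4,7) ∈ E(G2) ✓
  (2,7) → (φ(2),φ(7)) = (6,7) ∈ E(G2) ✓
  (3,6) → (φ(3),φ(6)) = (2,3) ∈ E(G2) ✓
  (4,7) → (φ(4),φ(7)) = (0,7) ∈ E(G2) ✓
  (5,7) → (φ(5),φ(7)) = (1,7) ∈ E(G2) ✓
  (6,7) → (φ(6),φ(7)) = (2,7) ∈ E(G2) ✓
All 10 edges of G1 map to edges of G2, and |E(G1)| = |E(G2)| = 10, so φ is a bijection on edges as well as vertices. Hence G1 ≅ G2.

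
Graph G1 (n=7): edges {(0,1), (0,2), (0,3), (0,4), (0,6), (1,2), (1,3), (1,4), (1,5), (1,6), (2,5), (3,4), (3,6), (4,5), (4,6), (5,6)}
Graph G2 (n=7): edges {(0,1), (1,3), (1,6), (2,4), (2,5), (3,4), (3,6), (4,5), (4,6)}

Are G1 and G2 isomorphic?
No, not isomorphic

The graphs are NOT isomorphic.

Counting triangles (3-cliques): G1 has 15, G2 has 3.
Triangle count is an isomorphism invariant, so differing triangle counts rule out isomorphism.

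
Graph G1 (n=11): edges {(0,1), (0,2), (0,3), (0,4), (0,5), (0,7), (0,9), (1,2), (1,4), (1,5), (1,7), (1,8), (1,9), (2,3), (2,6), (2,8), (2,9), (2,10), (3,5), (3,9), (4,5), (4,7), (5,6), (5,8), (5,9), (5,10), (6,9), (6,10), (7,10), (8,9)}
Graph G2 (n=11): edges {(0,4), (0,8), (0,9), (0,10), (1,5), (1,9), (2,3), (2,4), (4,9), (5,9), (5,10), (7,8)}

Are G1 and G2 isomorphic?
No, not isomorphic

The graphs are NOT isomorphic.

Connected components of G1: 1 component(s) with vertex sets [[0, 1, 2, 3, 4, 5, 6, 7, 8, 9, 10]], sizes [11].
Connected components of G2: 2 component(s) with vertex sets [[6], [0, 1, 2, 3, 4, 5, 7, 8, 9, 10]], sizes [1, 10].
The number of connected components (and the multiset of component sizes) is an isomorphism invariant — an isomorphism maps each component of G1 bijectively onto a component of G2. Since G1 has 1 component(s) and G2 has 2, they cannot be isomorphic.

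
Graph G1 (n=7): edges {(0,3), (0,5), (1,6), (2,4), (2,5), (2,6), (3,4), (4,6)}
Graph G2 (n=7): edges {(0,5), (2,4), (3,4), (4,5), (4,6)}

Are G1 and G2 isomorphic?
No, not isomorphic

The graphs are NOT isomorphic.

Connected components of G1: 1 component(s) with vertex sets [[0, 1, 2, 3, 4, 5, 6]], sizes [7].
Connected components of G2: 2 component(s) with vertex sets [[1], [0, 2, 3, 4, 5, 6]], sizes [1, 6].
The number of connected components (and the multiset of component sizes) is an isomorphism invariant — an isomorphism maps each component of G1 bijectively onto a component of G2. Since G1 has 1 component(s) and G2 has 2, they cannot be isomorphic.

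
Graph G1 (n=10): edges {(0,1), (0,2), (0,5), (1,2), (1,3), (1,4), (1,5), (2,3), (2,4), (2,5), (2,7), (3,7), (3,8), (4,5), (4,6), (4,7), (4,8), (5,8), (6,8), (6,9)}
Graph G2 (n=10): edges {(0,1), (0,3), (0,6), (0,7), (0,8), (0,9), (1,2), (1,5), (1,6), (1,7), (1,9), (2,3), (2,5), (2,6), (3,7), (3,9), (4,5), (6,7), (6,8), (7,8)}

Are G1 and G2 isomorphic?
Yes, isomorphic

The graphs are isomorphic.
One valid mapping φ: V(G1) → V(G2): 0→8, 1→7, 2→0, 3→3, 4→1, 5→6, 6→5, 7→9, 8→2, 9→4

Verify φ preserves adjacency — for each edge of G1, its image is an edge of G2:
  (0,1) → (φ(0),φ(1)) = (7,8) ∈ E(G2) ✓
  (0,2) → (φ(0),φ(2)) = (0,8) ∈ E(G2) ✓
  (0,5) → (φ(0),φ(5)) = (6,8) ∈ E(G2) ✓
  (1,2) → (φ(1),φ(2)) = (0,7) ∈ E(G2) ✓
  (1,3) → (φ(1),φ(3)) = (3,7) ∈ E(G2) ✓
  (1,4) → (φ(1),φ(4)) = (1,7) ∈ E(G2) ✓
  (1,5) → (φ(1),φ(5)) = (6,7) ∈ E(G2) ✓
  (2,3) → (φ(2),φ(3)) = (0,3) ∈ E(G2) ✓
  (2,4) → (φ(2),φ(4)) = (0,1) ∈ E(G2) ✓
  (2,5) → (φ(2),φ(5)) = (0,6) ∈ E(G2) ✓
  (2,7) → (φ(2),φ(7)) = (0,9) ∈ E(G2) ✓
  (3,7) → (φ(3),φ(7)) = (3,9) ∈ E(G2) ✓
  (3,8) → (φ(3),φ(8)) = (2,3) ∈ E(G2) ✓
  (4,5) → (φ(4),φ(5)) = (1,6) ∈ E(G2) ✓
  (4,6) → (φ(4),φ(6)) = (1,5) ∈ E(G2) ✓
  (4,7) → (φ(4),φ(7)) = (1,9) ∈ E(G2) ✓
  (4,8) → (φ(4),φ(8)) = (1,2) ∈ E(G2) ✓
  (5,8) → (φ(5),φ(8)) = (2,6) ∈ E(G2) ✓
  (6,8) → (φ(6),φ(8)) = (2,5) ∈ E(G2) ✓
  (6,9) → (φ(6),φ(9)) = (4,5) ∈ E(G2) ✓
All 20 edges of G1 map to edges of G2, and |E(G1)| = |E(G2)| = 20, so φ is a bijection on edges as well as vertices. Hence G1 ≅ G2.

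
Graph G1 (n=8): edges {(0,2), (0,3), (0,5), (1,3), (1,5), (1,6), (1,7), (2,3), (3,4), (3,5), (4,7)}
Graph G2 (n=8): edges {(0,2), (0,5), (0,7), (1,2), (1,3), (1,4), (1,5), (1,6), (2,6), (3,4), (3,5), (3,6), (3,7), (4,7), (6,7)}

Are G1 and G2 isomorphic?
No, not isomorphic

The graphs are NOT isomorphic.

Degrees in G1: deg(0)=3, deg(1)=4, deg(2)=2, deg(3)=5, deg(4)=2, deg(5)=3, deg(6)=1, deg(7)=2.
Sorted degree sequence of G1: [5, 4, 3, 3, 2, 2, 2, 1].
Degrees in G2: deg(0)=3, deg(1)=5, deg(2)=3, deg(3)=5, deg(4)=3, deg(5)=3, deg(6)=4, deg(7)=4.
Sorted degree sequence of G2: [5, 5, 4, 4, 3, 3, 3, 3].
The (sorted) degree sequence is an isomorphism invariant, so since G1 and G2 have different degree sequences they cannot be isomorphic.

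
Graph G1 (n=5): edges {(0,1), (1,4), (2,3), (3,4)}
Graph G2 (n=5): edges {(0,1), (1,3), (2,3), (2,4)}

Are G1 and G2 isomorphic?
Yes, isomorphic

The graphs are isomorphic.
One valid mapping φ: V(G1) → V(G2): 0→0, 1→1, 2→4, 3→2, 4→3

Verify φ preserves adjacency — for each edge of G1, its image is an edge of G2:
  (0,1) → (φ(0),φ(1)) = (0,1) ∈ E(G2) ✓
  (1,4) → (φ(1),φ(4)) = (1,3) ∈ E(G2) ✓
  (2,3) → (φ(2),φ(3)) = (2,4) ∈ E(G2) ✓
  (3,4) → (φ(3),φ(4)) = (2,3) ∈ E(G2) ✓
All 4 edges of G1 map to edges of G2, and |E(G1)| = |E(G2)| = 4, so φ is a bijection on edges as well as vertices. Hence G1 ≅ G2.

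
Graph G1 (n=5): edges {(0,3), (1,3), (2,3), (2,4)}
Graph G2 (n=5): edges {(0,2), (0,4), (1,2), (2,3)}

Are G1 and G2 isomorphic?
Yes, isomorphic

The graphs are isomorphic.
One valid mapping φ: V(G1) → V(G2): 0→1, 1→3, 2→0, 3→2, 4→4

Verify φ preserves adjacency — for each edge of G1, its image is an edge of G2:
  (0,3) → (φ(0),φ(3)) = (1,2) ∈ E(G2) ✓
  (1,3) → (φ(1),φ(3)) = (2,3) ∈ E(G2) ✓
  (2,3) → (φ(2),φ(3)) = (0,2) ∈ E(G2) ✓
  (2,4) → (φ(2),φ(4)) = (0,4) ∈ E(G2) ✓
All 4 edges of G1 map to edges of G2, and |E(G1)| = |E(G2)| = 4, so φ is a bijection on edges as well as vertices. Hence G1 ≅ G2.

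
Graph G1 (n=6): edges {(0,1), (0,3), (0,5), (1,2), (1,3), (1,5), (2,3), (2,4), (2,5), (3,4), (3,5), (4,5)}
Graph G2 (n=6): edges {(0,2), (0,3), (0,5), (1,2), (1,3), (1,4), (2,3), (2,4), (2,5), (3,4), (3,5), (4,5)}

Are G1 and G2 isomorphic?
Yes, isomorphic

The graphs are isomorphic.
One valid mapping φ: V(G1) → V(G2): 0→0, 1→5, 2→4, 3→3, 4→1, 5→2

Verify φ preserves adjacency — for each edge of G1, its image is an edge of G2:
  (0,1) → (φ(0),φ(1)) = (0,5) ∈ E(G2) ✓
  (0,3) → (φ(0),φ(3)) = (0,3) ∈ E(G2) ✓
  (0,5) → (φ(0),φ(5)) = (0,2) ∈ E(G2) ✓
  (1,2) → (φ(1),φ(2)) = (4,5) ∈ E(G2) ✓
  (1,3) → (φ(1),φ(3)) = (3,5) ∈ E(G2) ✓
  (1,5) → (φ(1),φ(5)) = (2,5) ∈ E(G2) ✓
  (2,3) → (φ(2),φ(3)) = (3,4) ∈ E(G2) ✓
  (2,4) → (φ(2),φ(4)) = (1,4) ∈ E(G2) ✓
  (2,5) → (φ(2),φ(5)) = (2,4) ∈ E(G2) ✓
  (3,4) → (φ(3),φ(4)) = (1,3) ∈ E(G2) ✓
  (3,5) → (φ(3),φ(5)) = (2,3) ∈ E(G2) ✓
  (4,5) → (φ(4),φ(5)) = (1,2) ∈ E(G2) ✓
All 12 edges of G1 map to edges of G2, and |E(G1)| = |E(G2)| = 12, so φ is a bijection on edges as well as vertices. Hence G1 ≅ G2.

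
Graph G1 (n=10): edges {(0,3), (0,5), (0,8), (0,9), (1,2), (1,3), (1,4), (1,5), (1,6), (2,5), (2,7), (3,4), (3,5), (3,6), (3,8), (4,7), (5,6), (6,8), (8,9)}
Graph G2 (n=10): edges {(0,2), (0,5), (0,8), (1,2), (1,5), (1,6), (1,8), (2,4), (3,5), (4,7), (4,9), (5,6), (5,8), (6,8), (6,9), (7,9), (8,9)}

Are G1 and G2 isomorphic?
No, not isomorphic

The graphs are NOT isomorphic.

Degrees in G1: deg(0)=4, deg(1)=5, deg(2)=3, deg(3)=6, deg(4)=3, deg(5)=5, deg(6)=4, deg(7)=2, deg(8)=4, deg(9)=2.
Sorted degree sequence of G1: [6, 5, 5, 4, 4, 4, 3, 3, 2, 2].
Degrees in G2: deg(0)=3, deg(1)=4, deg(2)=3, deg(3)=1, deg(4)=3, deg(5)=5, deg(6)=4, deg(7)=2, deg(8)=5, deg(9)=4.
Sorted degree sequence of G2: [5, 5, 4, 4, 4, 3, 3, 3, 2, 1].
The (sorted) degree sequence is an isomorphism invariant, so since G1 and G2 have different degree sequences they cannot be isomorphic.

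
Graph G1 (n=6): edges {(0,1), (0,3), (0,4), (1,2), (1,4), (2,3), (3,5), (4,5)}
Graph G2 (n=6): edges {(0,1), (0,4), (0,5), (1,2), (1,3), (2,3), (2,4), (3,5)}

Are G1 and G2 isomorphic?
Yes, isomorphic

The graphs are isomorphic.
One valid mapping φ: V(G1) → V(G2): 0→1, 1→2, 2→4, 3→0, 4→3, 5→5

Verify φ preserves adjacency — for each edge of G1, its image is an edge of G2:
  (0,1) → (φ(0),φ(1)) = (1,2) ∈ E(G2) ✓
  (0,3) → (φ(0),φ(3)) = (0,1) ∈ E(G2) ✓
  (0,4) → (φ(0),φ(4)) = (1,3) ∈ E(G2) ✓
  (1,2) → (φ(1),φ(2)) = (2,4) ∈ E(G2) ✓
  (1,4) → (φ(1),φ(4)) = (2,3) ∈ E(G2) ✓
  (2,3) → (φ(2),φ(3)) = (0,4) ∈ E(G2) ✓
  (3,5) → (φ(3),φ(5)) = (0,5) ∈ E(G2) ✓
  (4,5) → (φ(4),φ(5)) = (3,5) ∈ E(G2) ✓
All 8 edges of G1 map to edges of G2, and |E(G1)| = |E(G2)| = 8, so φ is a bijection on edges as well as vertices. Hence G1 ≅ G2.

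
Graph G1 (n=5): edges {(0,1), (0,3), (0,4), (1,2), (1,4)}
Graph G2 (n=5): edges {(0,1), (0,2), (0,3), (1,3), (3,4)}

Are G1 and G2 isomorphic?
Yes, isomorphic

The graphs are isomorphic.
One valid mapping φ: V(G1) → V(G2): 0→3, 1→0, 2→2, 3→4, 4→1

Verify φ preserves adjacency — for each edge of G1, its image is an edge of G2:
  (0,1) → (φ(0),φ(1)) = (0,3) ∈ E(G2) ✓
  (0,3) → (φ(0),φ(3)) = (3,4) ∈ E(G2) ✓
  (0,4) → (φ(0),φ(4)) = (1,3) ∈ E(G2) ✓
  (1,2) → (φ(1),φ(2)) = (0,2) ∈ E(G2) ✓
  (1,4) → (φ(1),φ(4)) = (0,1) ∈ E(G2) ✓
All 5 edges of G1 map to edges of G2, and |E(G1)| = |E(G2)| = 5, so φ is a bijection on edges as well as vertices. Hence G1 ≅ G2.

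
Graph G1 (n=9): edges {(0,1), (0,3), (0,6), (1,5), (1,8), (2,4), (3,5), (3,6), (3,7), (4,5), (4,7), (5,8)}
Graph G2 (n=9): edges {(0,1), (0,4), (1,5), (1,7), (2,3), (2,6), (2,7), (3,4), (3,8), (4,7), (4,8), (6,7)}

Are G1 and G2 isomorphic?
Yes, isomorphic

The graphs are isomorphic.
One valid mapping φ: V(G1) → V(G2): 0→3, 1→2, 2→5, 3→4, 4→1, 5→7, 6→8, 7→0, 8→6

Verify φ preserves adjacency — for each edge of G1, its image is an edge of G2:
  (0,1) → (φ(0),φ(1)) = (2,3) ∈ E(G2) ✓
  (0,3) → (φ(0),φ(3)) = (3,4) ∈ E(G2) ✓
  (0,6) → (φ(0),φ(6)) = (3,8) ∈ E(G2) ✓
  (1,5) → (φ(1),φ(5)) = (2,7) ∈ E(G2) ✓
  (1,8) → (φ(1),φ(8)) = (2,6) ∈ E(G2) ✓
  (2,4) → (φ(2),φ(4)) = (1,5) ∈ E(G2) ✓
  (3,5) → (φ(3),φ(5)) = (4,7) ∈ E(G2) ✓
  (3,6) → (φ(3),φ(6)) = (4,8) ∈ E(G2) ✓
  (3,7) → (φ(3),φ(7)) = (0,4) ∈ E(G2) ✓
  (4,5) → (φ(4),φ(5)) = (1,7) ∈ E(G2) ✓
  (4,7) → (φ(4),φ(7)) = (0,1) ∈ E(G2) ✓
  (5,8) → (φ(5),φ(8)) = (6,7) ∈ E(G2) ✓
All 12 edges of G1 map to edges of G2, and |E(G1)| = |E(G2)| = 12, so φ is a bijection on edges as well as vertices. Hence G1 ≅ G2.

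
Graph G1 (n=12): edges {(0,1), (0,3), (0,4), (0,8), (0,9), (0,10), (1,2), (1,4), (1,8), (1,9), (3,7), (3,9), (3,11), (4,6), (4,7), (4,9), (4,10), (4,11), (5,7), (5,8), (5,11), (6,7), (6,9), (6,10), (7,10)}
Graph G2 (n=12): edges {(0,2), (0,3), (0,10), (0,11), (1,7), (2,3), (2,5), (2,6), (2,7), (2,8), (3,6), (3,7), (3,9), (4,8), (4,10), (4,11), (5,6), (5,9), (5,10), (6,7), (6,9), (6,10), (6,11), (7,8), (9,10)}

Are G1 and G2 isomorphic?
Yes, isomorphic

The graphs are isomorphic.
One valid mapping φ: V(G1) → V(G2): 0→2, 1→7, 2→1, 3→0, 4→6, 5→4, 6→9, 7→10, 8→8, 9→3, 10→5, 11→11

Verify φ preserves adjacency — for each edge of G1, its image is an edge of G2:
  (0,1) → (φ(0),φ(1)) = (2,7) ∈ E(G2) ✓
  (0,3) → (φ(0),φ(3)) = (0,2) ∈ E(G2) ✓
  (0,4) → (φ(0),φ(4)) = (2,6) ∈ E(G2) ✓
  (0,8) → (φ(0),φ(8)) = (2,8) ∈ E(G2) ✓
  (0,9) → (φ(0),φ(9)) = (2,3) ∈ E(G2) ✓
  (0,10) → (φ(0),φ(10)) = (2,5) ∈ E(G2) ✓
  (1,2) → (φ(1),φ(2)) = (1,7) ∈ E(G2) ✓
  (1,4) → (φ(1),φ(4)) = (6,7) ∈ E(G2) ✓
  (1,8) → (φ(1),φ(8)) = (7,8) ∈ E(G2) ✓
  (1,9) → (φ(1),φ(9)) = (3,7) ∈ E(G2) ✓
  (3,7) → (φ(3),φ(7)) = (0,10) ∈ E(G2) ✓
  (3,9) → (φ(3),φ(9)) = (0,3) ∈ E(G2) ✓
  (3,11) → (φ(3),φ(11)) = (0,11) ∈ E(G2) ✓
  (4,6) → (φ(4),φ(6)) = (6,9) ∈ E(G2) ✓
  (4,7) → (φ(4),φ(7)) = (6,10) ∈ E(G2) ✓
  (4,9) → (φ(4),φ(9)) = (3,6) ∈ E(G2) ✓
  (4,10) → (φ(4),φ(10)) = (5,6) ∈ E(G2) ✓
  (4,11) → (φ(4),φ(11)) = (6,11) ∈ E(G2) ✓
  (5,7) → (φ(5),φ(7)) = (4,10) ∈ E(G2) ✓
  (5,8) → (φ(5),φ(8)) = (4,8) ∈ E(G2) ✓
  (5,11) → (φ(5),φ(11)) = (4,11) ∈ E(G2) ✓
  (6,7) → (φ(6),φ(7)) = (9,10) ∈ E(G2) ✓
  (6,9) → (φ(6),φ(9)) = (3,9) ∈ E(G2) ✓
  (6,10) → (φ(6),φ(10)) = (5,9) ∈ E(G2) ✓
  (7,10) → (φ(7),φ(10)) = (5,10) ∈ E(G2) ✓
All 25 edges of G1 map to edges of G2, and |E(G1)| = |E(G2)| = 25, so φ is a bijection on edges as well as vertices. Hence G1 ≅ G2.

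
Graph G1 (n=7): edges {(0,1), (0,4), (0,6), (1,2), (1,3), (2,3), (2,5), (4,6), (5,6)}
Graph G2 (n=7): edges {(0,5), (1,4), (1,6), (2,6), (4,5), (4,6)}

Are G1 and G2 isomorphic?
No, not isomorphic

The graphs are NOT isomorphic.

Connected components of G1: 1 component(s) with vertex sets [[0, 1, 2, 3, 4, 5, 6]], sizes [7].
Connected components of G2: 2 component(s) with vertex sets [[3], [0, 1, 2, 4, 5, 6]], sizes [1, 6].
The number of connected components (and the multiset of component sizes) is an isomorphism invariant — an isomorphism maps each component of G1 bijectively onto a component of G2. Since G1 has 1 component(s) and G2 has 2, they cannot be isomorphic.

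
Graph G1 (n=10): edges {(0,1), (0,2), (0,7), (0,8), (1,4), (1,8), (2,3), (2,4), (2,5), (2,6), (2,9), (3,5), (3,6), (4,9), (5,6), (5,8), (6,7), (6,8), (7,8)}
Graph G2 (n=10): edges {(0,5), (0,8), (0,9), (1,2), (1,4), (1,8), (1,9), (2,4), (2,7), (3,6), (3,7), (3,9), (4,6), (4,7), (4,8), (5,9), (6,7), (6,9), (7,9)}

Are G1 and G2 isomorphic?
Yes, isomorphic

The graphs are isomorphic.
One valid mapping φ: V(G1) → V(G2): 0→1, 1→8, 2→9, 3→3, 4→0, 5→6, 6→7, 7→2, 8→4, 9→5

Verify φ preserves adjacency — for each edge of G1, its image is an edge of G2:
  (0,1) → (φ(0),φ(1)) = (1,8) ∈ E(G2) ✓
  (0,2) → (φ(0),φ(2)) = (1,9) ∈ E(G2) ✓
  (0,7) → (φ(0),φ(7)) = (1,2) ∈ E(G2) ✓
  (0,8) → (φ(0),φ(8)) = (1,4) ∈ E(G2) ✓
  (1,4) → (φ(1),φ(4)) = (0,8) ∈ E(G2) ✓
  (1,8) → (φ(1),φ(8)) = (4,8) ∈ E(G2) ✓
  (2,3) → (φ(2),φ(3)) = (3,9) ∈ E(G2) ✓
  (2,4) → (φ(2),φ(4)) = (0,9) ∈ E(G2) ✓
  (2,5) → (φ(2),φ(5)) = (6,9) ∈ E(G2) ✓
  (2,6) → (φ(2),φ(6)) = (7,9) ∈ E(G2) ✓
  (2,9) → (φ(2),φ(9)) = (5,9) ∈ E(G2) ✓
  (3,5) → (φ(3),φ(5)) = (3,6) ∈ E(G2) ✓
  (3,6) → (φ(3),φ(6)) = (3,7) ∈ E(G2) ✓
  (4,9) → (φ(4),φ(9)) = (0,5) ∈ E(G2) ✓
  (5,6) → (φ(5),φ(6)) = (6,7) ∈ E(G2) ✓
  (5,8) → (φ(5),φ(8)) = (4,6) ∈ E(G2) ✓
  (6,7) → (φ(6),φ(7)) = (2,7) ∈ E(G2) ✓
  (6,8) → (φ(6),φ(8)) = (4,7) ∈ E(G2) ✓
  (7,8) → (φ(7),φ(8)) = (2,4) ∈ E(G2) ✓
All 19 edges of G1 map to edges of G2, and |E(G1)| = |E(G2)| = 19, so φ is a bijection on edges as well as vertices. Hence G1 ≅ G2.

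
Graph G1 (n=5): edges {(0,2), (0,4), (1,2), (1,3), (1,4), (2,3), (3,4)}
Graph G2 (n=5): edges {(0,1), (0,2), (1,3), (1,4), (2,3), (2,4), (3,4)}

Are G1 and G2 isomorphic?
Yes, isomorphic

The graphs are isomorphic.
One valid mapping φ: V(G1) → V(G2): 0→0, 1→4, 2→2, 3→3, 4→1

Verify φ preserves adjacency — for each edge of G1, its image is an edge of G2:
  (0,2) → (φ(0),φ(2)) = (0,2) ∈ E(G2) ✓
  (0,4) → (φ(0),φ(4)) = (0,1) ∈ E(G2) ✓
  (1,2) → (φ(1),φ(2)) = (2,4) ∈ E(G2) ✓
  (1,3) → (φ(1),φ(3)) = (3,4) ∈ E(G2) ✓
  (1,4) → (φ(1),φ(4)) = (1,4) ∈ E(G2) ✓
  (2,3) → (φ(2),φ(3)) = (2,3) ∈ E(G2) ✓
  (3,4) → (φ(3),φ(4)) = (1,3) ∈ E(G2) ✓
All 7 edges of G1 map to edges of G2, and |E(G1)| = |E(G2)| = 7, so φ is a bijection on edges as well as vertices. Hence G1 ≅ G2.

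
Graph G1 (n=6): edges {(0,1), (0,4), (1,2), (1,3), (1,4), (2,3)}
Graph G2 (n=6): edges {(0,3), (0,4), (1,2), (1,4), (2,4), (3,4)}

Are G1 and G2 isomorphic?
Yes, isomorphic

The graphs are isomorphic.
One valid mapping φ: V(G1) → V(G2): 0→2, 1→4, 2→3, 3→0, 4→1, 5→5

Verify φ preserves adjacency — for each edge of G1, its image is an edge of G2:
  (0,1) → (φ(0),φ(1)) = (2,4) ∈ E(G2) ✓
  (0,4) → (φ(0),φ(4)) = (1,2) ∈ E(G2) ✓
  (1,2) → (φ(1),φ(2)) = (3,4) ∈ E(G2) ✓
  (1,3) → (φ(1),φ(3)) = (0,4) ∈ E(G2) ✓
  (1,4) → (φ(1),φ(4)) = (1,4) ∈ E(G2) ✓
  (2,3) → (φ(2),φ(3)) = (0,3) ∈ E(G2) ✓
All 6 edges of G1 map to edges of G2, and |E(G1)| = |E(G2)| = 6, so φ is a bijection on edges as well as vertices. Hence G1 ≅ G2.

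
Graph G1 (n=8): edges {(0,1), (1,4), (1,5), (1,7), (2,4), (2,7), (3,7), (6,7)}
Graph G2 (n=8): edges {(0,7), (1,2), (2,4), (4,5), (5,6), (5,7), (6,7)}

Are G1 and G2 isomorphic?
No, not isomorphic

The graphs are NOT isomorphic.

Connected components of G1: 1 component(s) with vertex sets [[0, 1, 2, 3, 4, 5, 6, 7]], sizes [8].
Connected components of G2: 2 component(s) with vertex sets [[3], [0, 1, 2, 4, 5, 6, 7]], sizes [1, 7].
The number of connected components (and the multiset of component sizes) is an isomorphism invariant — an isomorphism maps each component of G1 bijectively onto a component of G2. Since G1 has 1 component(s) and G2 has 2, they cannot be isomorphic.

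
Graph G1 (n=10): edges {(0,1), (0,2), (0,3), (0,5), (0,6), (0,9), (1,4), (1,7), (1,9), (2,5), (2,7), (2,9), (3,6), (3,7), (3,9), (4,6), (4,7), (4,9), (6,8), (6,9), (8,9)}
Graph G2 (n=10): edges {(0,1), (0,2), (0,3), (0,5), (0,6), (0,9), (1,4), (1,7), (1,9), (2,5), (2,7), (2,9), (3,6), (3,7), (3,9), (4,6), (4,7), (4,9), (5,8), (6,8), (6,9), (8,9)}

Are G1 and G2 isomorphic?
No, not isomorphic

The graphs are NOT isomorphic.

Counting edges: G1 has 21 edge(s); G2 has 22 edge(s).
Edge count is an isomorphism invariant (a bijection on vertices induces a bijection on edges), so differing edge counts rule out isomorphism.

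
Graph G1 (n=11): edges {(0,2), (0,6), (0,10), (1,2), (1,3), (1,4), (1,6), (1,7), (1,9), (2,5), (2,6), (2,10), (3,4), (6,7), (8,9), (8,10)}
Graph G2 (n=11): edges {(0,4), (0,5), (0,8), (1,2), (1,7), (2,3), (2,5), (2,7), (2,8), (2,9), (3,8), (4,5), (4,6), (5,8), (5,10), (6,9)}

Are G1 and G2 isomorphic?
Yes, isomorphic

The graphs are isomorphic.
One valid mapping φ: V(G1) → V(G2): 0→0, 1→2, 2→5, 3→7, 4→1, 5→10, 6→8, 7→3, 8→6, 9→9, 10→4

Verify φ preserves adjacency — for each edge of G1, its image is an edge of G2:
  (0,2) → (φ(0),φ(2)) = (0,5) ∈ E(G2) ✓
  (0,6) → (φ(0),φ(6)) = (0,8) ∈ E(G2) ✓
  (0,10) → (φ(0),φ(10)) = (0,4) ∈ E(G2) ✓
  (1,2) → (φ(1),φ(2)) = (2,5) ∈ E(G2) ✓
  (1,3) → (φ(1),φ(3)) = (2,7) ∈ E(G2) ✓
  (1,4) → (φ(1),φ(4)) = (1,2) ∈ E(G2) ✓
  (1,6) → (φ(1),φ(6)) = (2,8) ∈ E(G2) ✓
  (1,7) → (φ(1),φ(7)) = (2,3) ∈ E(G2) ✓
  (1,9) → (φ(1),φ(9)) = (2,9) ∈ E(G2) ✓
  (2,5) → (φ(2),φ(5)) = (5,10) ∈ E(G2) ✓
  (2,6) → (φ(2),φ(6)) = (5,8) ∈ E(G2) ✓
  (2,10) → (φ(2),φ(10)) = (4,5) ∈ E(G2) ✓
  (3,4) → (φ(3),φ(4)) = (1,7) ∈ E(G2) ✓
  (6,7) → (φ(6),φ(7)) = (3,8) ∈ E(G2) ✓
  (8,9) → (φ(8),φ(9)) = (6,9) ∈ E(G2) ✓
  (8,10) → (φ(8),φ(10)) = (4,6) ∈ E(G2) ✓
All 16 edges of G1 map to edges of G2, and |E(G1)| = |E(G2)| = 16, so φ is a bijection on edges as well as vertices. Hence G1 ≅ G2.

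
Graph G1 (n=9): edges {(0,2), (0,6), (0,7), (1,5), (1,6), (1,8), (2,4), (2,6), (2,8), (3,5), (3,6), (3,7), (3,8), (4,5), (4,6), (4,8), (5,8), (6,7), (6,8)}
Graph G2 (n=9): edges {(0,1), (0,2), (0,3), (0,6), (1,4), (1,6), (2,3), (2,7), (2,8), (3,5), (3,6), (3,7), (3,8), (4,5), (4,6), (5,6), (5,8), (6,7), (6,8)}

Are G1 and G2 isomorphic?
Yes, isomorphic

The graphs are isomorphic.
One valid mapping φ: V(G1) → V(G2): 0→4, 1→7, 2→5, 3→0, 4→8, 5→2, 6→6, 7→1, 8→3

Verify φ preserves adjacency — for each edge of G1, its image is an edge of G2:
  (0,2) → (φ(0),φ(2)) = (4,5) ∈ E(G2) ✓
  (0,6) → (φ(0),φ(6)) = (4,6) ∈ E(G2) ✓
  (0,7) → (φ(0),φ(7)) = (1,4) ∈ E(G2) ✓
  (1,5) → (φ(1),φ(5)) = (2,7) ∈ E(G2) ✓
  (1,6) → (φ(1),φ(6)) = (6,7) ∈ E(G2) ✓
  (1,8) → (φ(1),φ(8)) = (3,7) ∈ E(G2) ✓
  (2,4) → (φ(2),φ(4)) = (5,8) ∈ E(G2) ✓
  (2,6) → (φ(2),φ(6)) = (5,6) ∈ E(G2) ✓
  (2,8) → (φ(2),φ(8)) = (3,5) ∈ E(G2) ✓
  (3,5) → (φ(3),φ(5)) = (0,2) ∈ E(G2) ✓
  (3,6) → (φ(3),φ(6)) = (0,6) ∈ E(G2) ✓
  (3,7) → (φ(3),φ(7)) = (0,1) ∈ E(G2) ✓
  (3,8) → (φ(3),φ(8)) = (0,3) ∈ E(G2) ✓
  (4,5) → (φ(4),φ(5)) = (2,8) ∈ E(G2) ✓
  (4,6) → (φ(4),φ(6)) = (6,8) ∈ E(G2) ✓
  (4,8) → (φ(4),φ(8)) = (3,8) ∈ E(G2) ✓
  (5,8) → (φ(5),φ(8)) = (2,3) ∈ E(G2) ✓
  (6,7) → (φ(6),φ(7)) = (1,6) ∈ E(G2) ✓
  (6,8) → (φ(6),φ(8)) = (3,6) ∈ E(G2) ✓
All 19 edges of G1 map to edges of G2, and |E(G1)| = |E(G2)| = 19, so φ is a bijection on edges as well as vertices. Hence G1 ≅ G2.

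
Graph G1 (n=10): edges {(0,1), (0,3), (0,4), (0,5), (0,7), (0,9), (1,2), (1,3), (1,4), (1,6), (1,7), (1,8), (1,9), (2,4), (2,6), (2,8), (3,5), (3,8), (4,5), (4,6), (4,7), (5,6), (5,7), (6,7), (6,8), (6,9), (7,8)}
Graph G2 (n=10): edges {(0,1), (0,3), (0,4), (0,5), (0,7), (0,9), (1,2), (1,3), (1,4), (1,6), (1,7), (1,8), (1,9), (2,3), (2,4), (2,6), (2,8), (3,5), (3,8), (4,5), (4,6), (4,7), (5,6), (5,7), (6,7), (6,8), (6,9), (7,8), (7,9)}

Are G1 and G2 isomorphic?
No, not isomorphic

The graphs are NOT isomorphic.

Counting edges: G1 has 27 edge(s); G2 has 29 edge(s).
Edge count is an isomorphism invariant (a bijection on vertices induces a bijection on edges), so differing edge counts rule out isomorphism.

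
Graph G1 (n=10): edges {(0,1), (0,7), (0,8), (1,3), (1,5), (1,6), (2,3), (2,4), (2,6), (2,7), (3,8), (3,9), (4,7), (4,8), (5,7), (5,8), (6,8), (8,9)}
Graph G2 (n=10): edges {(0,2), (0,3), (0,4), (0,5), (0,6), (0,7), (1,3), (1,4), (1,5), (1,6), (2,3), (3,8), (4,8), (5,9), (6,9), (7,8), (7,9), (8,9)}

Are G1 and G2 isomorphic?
Yes, isomorphic

The graphs are isomorphic.
One valid mapping φ: V(G1) → V(G2): 0→6, 1→1, 2→8, 3→3, 4→7, 5→5, 6→4, 7→9, 8→0, 9→2

Verify φ preserves adjacency — for each edge of G1, its image is an edge of G2:
  (0,1) → (φ(0),φ(1)) = (1,6) ∈ E(G2) ✓
  (0,7) → (φ(0),φ(7)) = (6,9) ∈ E(G2) ✓
  (0,8) → (φ(0),φ(8)) = (0,6) ∈ E(G2) ✓
  (1,3) → (φ(1),φ(3)) = (1,3) ∈ E(G2) ✓
  (1,5) → (φ(1),φ(5)) = (1,5) ∈ E(G2) ✓
  (1,6) → (φ(1),φ(6)) = (1,4) ∈ E(G2) ✓
  (2,3) → (φ(2),φ(3)) = (3,8) ∈ E(G2) ✓
  (2,4) → (φ(2),φ(4)) = (7,8) ∈ E(G2) ✓
  (2,6) → (φ(2),φ(6)) = (4,8) ∈ E(G2) ✓
  (2,7) → (φ(2),φ(7)) = (8,9) ∈ E(G2) ✓
  (3,8) → (φ(3),φ(8)) = (0,3) ∈ E(G2) ✓
  (3,9) → (φ(3),φ(9)) = (2,3) ∈ E(G2) ✓
  (4,7) → (φ(4),φ(7)) = (7,9) ∈ E(G2) ✓
  (4,8) → (φ(4),φ(8)) = (0,7) ∈ E(G2) ✓
  (5,7) → (φ(5),φ(7)) = (5,9) ∈ E(G2) ✓
  (5,8) → (φ(5),φ(8)) = (0,5) ∈ E(G2) ✓
  (6,8) → (φ(6),φ(8)) = (0,4) ∈ E(G2) ✓
  (8,9) → (φ(8),φ(9)) = (0,2) ∈ E(G2) ✓
All 18 edges of G1 map to edges of G2, and |E(G1)| = |E(G2)| = 18, so φ is a bijection on edges as well as vertices. Hence G1 ≅ G2.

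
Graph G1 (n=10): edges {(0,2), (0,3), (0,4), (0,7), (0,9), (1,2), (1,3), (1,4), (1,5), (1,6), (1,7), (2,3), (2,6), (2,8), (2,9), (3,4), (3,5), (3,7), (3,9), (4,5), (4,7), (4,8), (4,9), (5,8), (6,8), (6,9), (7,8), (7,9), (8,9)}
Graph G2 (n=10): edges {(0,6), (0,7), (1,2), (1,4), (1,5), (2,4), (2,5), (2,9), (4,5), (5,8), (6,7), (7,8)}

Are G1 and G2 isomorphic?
No, not isomorphic

The graphs are NOT isomorphic.

Connected components of G1: 1 component(s) with vertex sets [[0, 1, 2, 3, 4, 5, 6, 7, 8, 9]], sizes [10].
Connected components of G2: 2 component(s) with vertex sets [[3], [0, 1, 2, 4, 5, 6, 7, 8, 9]], sizes [1, 9].
The number of connected components (and the multiset of component sizes) is an isomorphism invariant — an isomorphism maps each component of G1 bijectively onto a component of G2. Since G1 has 1 component(s) and G2 has 2, they cannot be isomorphic.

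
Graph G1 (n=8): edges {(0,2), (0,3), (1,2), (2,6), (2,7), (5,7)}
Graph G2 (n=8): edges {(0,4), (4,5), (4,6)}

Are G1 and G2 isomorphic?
No, not isomorphic

The graphs are NOT isomorphic.

Connected components of G1: 2 component(s) with vertex sets [[4], [0, 1, 2, 3, 5, 6, 7]], sizes [1, 7].
Connected components of G2: 5 component(s) with vertex sets [[1], [2], [3], [7], [0, 4, 5, 6]], sizes [1, 1, 1, 1, 4].
The number of connected components (and the multiset of component sizes) is an isomorphism invariant — an isomorphism maps each component of G1 bijectively onto a component of G2. Since G1 has 2 component(s) and G2 has 5, they cannot be isomorphic.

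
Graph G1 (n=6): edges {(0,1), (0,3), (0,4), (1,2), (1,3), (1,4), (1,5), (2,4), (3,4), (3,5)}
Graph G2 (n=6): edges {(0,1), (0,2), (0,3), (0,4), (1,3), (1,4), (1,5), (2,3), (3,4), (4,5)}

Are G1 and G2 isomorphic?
No, not isomorphic

The graphs are NOT isomorphic.

Degrees in G1: deg(0)=3, deg(1)=5, deg(2)=2, deg(3)=4, deg(4)=4, deg(5)=2.
Sorted degree sequence of G1: [5, 4, 4, 3, 2, 2].
Degrees in G2: deg(0)=4, deg(1)=4, deg(2)=2, deg(3)=4, deg(4)=4, deg(5)=2.
Sorted degree sequence of G2: [4, 4, 4, 4, 2, 2].
The (sorted) degree sequence is an isomorphism invariant, so since G1 and G2 have different degree sequences they cannot be isomorphic.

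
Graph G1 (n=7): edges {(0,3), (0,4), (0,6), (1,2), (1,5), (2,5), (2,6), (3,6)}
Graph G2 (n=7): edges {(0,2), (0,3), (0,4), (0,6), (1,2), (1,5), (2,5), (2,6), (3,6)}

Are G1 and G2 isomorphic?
No, not isomorphic

The graphs are NOT isomorphic.

Counting edges: G1 has 8 edge(s); G2 has 9 edge(s).
Edge count is an isomorphism invariant (a bijection on vertices induces a bijection on edges), so differing edge counts rule out isomorphism.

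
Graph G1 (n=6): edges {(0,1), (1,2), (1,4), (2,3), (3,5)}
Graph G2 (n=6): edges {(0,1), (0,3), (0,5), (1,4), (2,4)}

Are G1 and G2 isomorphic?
Yes, isomorphic

The graphs are isomorphic.
One valid mapping φ: V(G1) → V(G2): 0→3, 1→0, 2→1, 3→4, 4→5, 5→2

Verify φ preserves adjacency — for each edge of G1, its image is an edge of G2:
  (0,1) → (φ(0),φ(1)) = (0,3) ∈ E(G2) ✓
  (1,2) → (φ(1),φ(2)) = (0,1) ∈ E(G2) ✓
  (1,4) → (φ(1),φ(4)) = (0,5) ∈ E(G2) ✓
  (2,3) → (φ(2),φ(3)) = (1,4) ∈ E(G2) ✓
  (3,5) → (φ(3),φ(5)) = (2,4) ∈ E(G2) ✓
All 5 edges of G1 map to edges of G2, and |E(G1)| = |E(G2)| = 5, so φ is a bijection on edges as well as vertices. Hence G1 ≅ G2.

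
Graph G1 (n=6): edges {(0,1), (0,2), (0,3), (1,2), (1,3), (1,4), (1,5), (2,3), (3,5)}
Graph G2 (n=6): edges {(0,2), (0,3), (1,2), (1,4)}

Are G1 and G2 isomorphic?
No, not isomorphic

The graphs are NOT isomorphic.

Degrees in G1: deg(0)=3, deg(1)=5, deg(2)=3, deg(3)=4, deg(4)=1, deg(5)=2.
Sorted degree sequence of G1: [5, 4, 3, 3, 2, 1].
Degrees in G2: deg(0)=2, deg(1)=2, deg(2)=2, deg(3)=1, deg(4)=1, deg(5)=0.
Sorted degree sequence of G2: [2, 2, 2, 1, 1, 0].
The (sorted) degree sequence is an isomorphism invariant, so since G1 and G2 have different degree sequences they cannot be isomorphic.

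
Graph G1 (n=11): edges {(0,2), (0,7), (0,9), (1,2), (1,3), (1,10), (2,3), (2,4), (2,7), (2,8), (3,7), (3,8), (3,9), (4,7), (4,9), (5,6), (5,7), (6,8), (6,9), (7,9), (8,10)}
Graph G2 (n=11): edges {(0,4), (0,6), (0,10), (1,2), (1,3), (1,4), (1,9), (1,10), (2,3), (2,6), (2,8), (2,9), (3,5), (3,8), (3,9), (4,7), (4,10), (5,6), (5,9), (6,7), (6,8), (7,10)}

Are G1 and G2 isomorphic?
No, not isomorphic

The graphs are NOT isomorphic.

Degrees in G1: deg(0)=3, deg(1)=3, deg(2)=6, deg(3)=5, deg(4)=3, deg(5)=2, deg(6)=3, deg(7)=6, deg(8)=4, deg(9)=5, deg(10)=2.
Sorted degree sequence of G1: [6, 6, 5, 5, 4, 3, 3, 3, 3, 2, 2].
Degrees in G2: deg(0)=3, deg(1)=5, deg(2)=5, deg(3)=5, deg(4)=4, deg(5)=3, deg(6)=5, deg(7)=3, deg(8)=3, deg(9)=4, deg(10)=4.
Sorted degree sequence of G2: [5, 5, 5, 5, 4, 4, 4, 3, 3, 3, 3].
The (sorted) degree sequence is an isomorphism invariant, so since G1 and G2 have different degree sequences they cannot be isomorphic.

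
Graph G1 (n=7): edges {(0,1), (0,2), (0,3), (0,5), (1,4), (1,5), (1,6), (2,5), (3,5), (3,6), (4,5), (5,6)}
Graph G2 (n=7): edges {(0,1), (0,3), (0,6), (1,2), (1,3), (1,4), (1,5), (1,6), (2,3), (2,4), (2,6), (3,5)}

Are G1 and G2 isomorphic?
Yes, isomorphic

The graphs are isomorphic.
One valid mapping φ: V(G1) → V(G2): 0→3, 1→2, 2→5, 3→0, 4→4, 5→1, 6→6

Verify φ preserves adjacency — for each edge of G1, its image is an edge of G2:
  (0,1) → (φ(0),φ(1)) = (2,3) ∈ E(G2) ✓
  (0,2) → (φ(0),φ(2)) = (3,5) ∈ E(G2) ✓
  (0,3) → (φ(0),φ(3)) = (0,3) ∈ E(G2) ✓
  (0,5) → (φ(0),φ(5)) = (1,3) ∈ E(G2) ✓
  (1,4) → (φ(1),φ(4)) = (2,4) ∈ E(G2) ✓
  (1,5) → (φ(1),φ(5)) = (1,2) ∈ E(G2) ✓
  (1,6) → (φ(1),φ(6)) = (2,6) ∈ E(G2) ✓
  (2,5) → (φ(2),φ(5)) = (1,5) ∈ E(G2) ✓
  (3,5) → (φ(3),φ(5)) = (0,1) ∈ E(G2) ✓
  (3,6) → (φ(3),φ(6)) = (0,6) ∈ E(G2) ✓
  (4,5) → (φ(4),φ(5)) = (1,4) ∈ E(G2) ✓
  (5,6) → (φ(5),φ(6)) = (1,6) ∈ E(G2) ✓
All 12 edges of G1 map to edges of G2, and |E(G1)| = |E(G2)| = 12, so φ is a bijection on edges as well as vertices. Hence G1 ≅ G2.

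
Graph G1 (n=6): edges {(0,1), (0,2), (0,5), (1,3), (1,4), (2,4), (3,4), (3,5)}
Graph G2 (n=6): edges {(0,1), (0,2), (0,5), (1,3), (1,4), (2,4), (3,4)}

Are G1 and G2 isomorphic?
No, not isomorphic

The graphs are NOT isomorphic.

Counting edges: G1 has 8 edge(s); G2 has 7 edge(s).
Edge count is an isomorphism invariant (a bijection on vertices induces a bijection on edges), so differing edge counts rule out isomorphism.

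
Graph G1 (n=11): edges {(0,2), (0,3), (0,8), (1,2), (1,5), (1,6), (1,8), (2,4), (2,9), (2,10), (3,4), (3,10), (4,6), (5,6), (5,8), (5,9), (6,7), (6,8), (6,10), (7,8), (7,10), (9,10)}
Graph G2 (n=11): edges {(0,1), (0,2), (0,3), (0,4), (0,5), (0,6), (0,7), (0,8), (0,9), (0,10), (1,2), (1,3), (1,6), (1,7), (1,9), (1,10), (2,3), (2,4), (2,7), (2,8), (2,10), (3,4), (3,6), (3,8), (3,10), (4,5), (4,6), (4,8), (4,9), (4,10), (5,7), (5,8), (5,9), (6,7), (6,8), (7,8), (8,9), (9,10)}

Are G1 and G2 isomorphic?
No, not isomorphic

The graphs are NOT isomorphic.

Degrees in G1: deg(0)=3, deg(1)=4, deg(2)=5, deg(3)=3, deg(4)=3, deg(5)=4, deg(6)=6, deg(7)=3, deg(8)=5, deg(9)=3, deg(10)=5.
Sorted degree sequence of G1: [6, 5, 5, 5, 4, 4, 3, 3, 3, 3, 3].
Degrees in G2: deg(0)=10, deg(1)=7, deg(2)=7, deg(3)=7, deg(4)=8, deg(5)=5, deg(6)=6, deg(7)=6, deg(8)=8, deg(9)=6, deg(10)=6.
Sorted degree sequence of G2: [10, 8, 8, 7, 7, 7, 6, 6, 6, 6, 5].
The (sorted) degree sequence is an isomorphism invariant, so since G1 and G2 have different degree sequences they cannot be isomorphic.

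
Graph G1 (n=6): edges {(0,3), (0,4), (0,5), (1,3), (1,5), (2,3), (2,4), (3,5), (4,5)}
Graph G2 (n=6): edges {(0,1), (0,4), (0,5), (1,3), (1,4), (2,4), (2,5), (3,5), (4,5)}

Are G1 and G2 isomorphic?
Yes, isomorphic

The graphs are isomorphic.
One valid mapping φ: V(G1) → V(G2): 0→0, 1→2, 2→3, 3→5, 4→1, 5→4

Verify φ preserves adjacency — for each edge of G1, its image is an edge of G2:
  (0,3) → (φ(0),φ(3)) = (0,5) ∈ E(G2) ✓
  (0,4) → (φ(0),φ(4)) = (0,1) ∈ E(G2) ✓
  (0,5) → (φ(0),φ(5)) = (0,4) ∈ E(G2) ✓
  (1,3) → (φ(1),φ(3)) = (2,5) ∈ E(G2) ✓
  (1,5) → (φ(1),φ(5)) = (2,4) ∈ E(G2) ✓
  (2,3) → (φ(2),φ(3)) = (3,5) ∈ E(G2) ✓
  (2,4) → (φ(2),φ(4)) = (1,3) ∈ E(G2) ✓
  (3,5) → (φ(3),φ(5)) = (4,5) ∈ E(G2) ✓
  (4,5) → (φ(4),φ(5)) = (1,4) ∈ E(G2) ✓
All 9 edges of G1 map to edges of G2, and |E(G1)| = |E(G2)| = 9, so φ is a bijection on edges as well as vertices. Hence G1 ≅ G2.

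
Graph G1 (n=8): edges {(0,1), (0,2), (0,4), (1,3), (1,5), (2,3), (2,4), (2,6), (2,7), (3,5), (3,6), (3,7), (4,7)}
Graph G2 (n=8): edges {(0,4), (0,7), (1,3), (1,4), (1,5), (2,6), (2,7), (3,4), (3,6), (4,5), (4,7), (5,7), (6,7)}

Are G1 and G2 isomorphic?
Yes, isomorphic

The graphs are isomorphic.
One valid mapping φ: V(G1) → V(G2): 0→3, 1→6, 2→4, 3→7, 4→1, 5→2, 6→0, 7→5

Verify φ preserves adjacency — for each edge of G1, its image is an edge of G2:
  (0,1) → (φ(0),φ(1)) = (3,6) ∈ E(G2) ✓
  (0,2) → (φ(0),φ(2)) = (3,4) ∈ E(G2) ✓
  (0,4) → (φ(0),φ(4)) = (1,3) ∈ E(G2) ✓
  (1,3) → (φ(1),φ(3)) = (6,7) ∈ E(G2) ✓
  (1,5) → (φ(1),φ(5)) = (2,6) ∈ E(G2) ✓
  (2,3) → (φ(2),φ(3)) = (4,7) ∈ E(G2) ✓
  (2,4) → (φ(2),φ(4)) = (1,4) ∈ E(G2) ✓
  (2,6) → (φ(2),φ(6)) = (0,4) ∈ E(G2) ✓
  (2,7) → (φ(2),φ(7)) = (4,5) ∈ E(G2) ✓
  (3,5) → (φ(3),φ(5)) = (2,7) ∈ E(G2) ✓
  (3,6) → (φ(3),φ(6)) = (0,7) ∈ E(G2) ✓
  (3,7) → (φ(3),φ(7)) = (5,7) ∈ E(G2) ✓
  (4,7) → (φ(4),φ(7)) = (1,5) ∈ E(G2) ✓
All 13 edges of G1 map to edges of G2, and |E(G1)| = |E(G2)| = 13, so φ is a bijection on edges as well as vertices. Hence G1 ≅ G2.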